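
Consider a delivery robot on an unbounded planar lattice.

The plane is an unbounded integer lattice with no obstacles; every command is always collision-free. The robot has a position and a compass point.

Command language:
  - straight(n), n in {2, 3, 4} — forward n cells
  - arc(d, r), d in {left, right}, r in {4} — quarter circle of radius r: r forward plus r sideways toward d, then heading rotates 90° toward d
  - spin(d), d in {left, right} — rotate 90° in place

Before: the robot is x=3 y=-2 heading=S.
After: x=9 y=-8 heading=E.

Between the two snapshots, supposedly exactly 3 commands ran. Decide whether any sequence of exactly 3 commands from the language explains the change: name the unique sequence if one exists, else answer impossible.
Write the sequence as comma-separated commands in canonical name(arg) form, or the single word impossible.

straight(2), arc(left, 4), straight(2)

key: cell and facing (now E) both changed — the 3 commands mix motion and turning
start: x=3 y=-2 heading=S
step 1 (straight(2)): x=3 y=-4 heading=S
step 2 (arc(left, 4)): x=7 y=-8 heading=E
step 3 (straight(2)): x=9 y=-8 heading=E
all 343 alternatives checked — unique.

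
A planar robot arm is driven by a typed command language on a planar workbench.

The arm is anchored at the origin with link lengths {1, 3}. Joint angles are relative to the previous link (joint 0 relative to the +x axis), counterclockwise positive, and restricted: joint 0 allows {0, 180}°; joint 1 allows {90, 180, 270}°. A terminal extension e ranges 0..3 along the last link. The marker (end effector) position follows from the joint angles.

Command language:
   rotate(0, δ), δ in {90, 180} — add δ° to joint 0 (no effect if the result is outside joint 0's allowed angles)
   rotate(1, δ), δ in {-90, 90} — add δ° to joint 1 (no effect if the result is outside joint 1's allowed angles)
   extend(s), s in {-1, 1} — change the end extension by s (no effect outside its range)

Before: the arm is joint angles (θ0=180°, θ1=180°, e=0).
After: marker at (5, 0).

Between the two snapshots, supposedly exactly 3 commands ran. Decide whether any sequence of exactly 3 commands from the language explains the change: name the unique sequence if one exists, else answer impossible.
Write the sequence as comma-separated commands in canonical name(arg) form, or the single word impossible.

start: joint angles (θ0=180°, θ1=180°, e=0)
1. extend(1) → joint angles (θ0=180°, θ1=180°, e=1)
2. extend(1) → joint angles (θ0=180°, θ1=180°, e=2)
3. extend(1) → joint angles (θ0=180°, θ1=180°, e=3)
uniquely the one of 216 3-step routes that fits.

extend(1), extend(1), extend(1)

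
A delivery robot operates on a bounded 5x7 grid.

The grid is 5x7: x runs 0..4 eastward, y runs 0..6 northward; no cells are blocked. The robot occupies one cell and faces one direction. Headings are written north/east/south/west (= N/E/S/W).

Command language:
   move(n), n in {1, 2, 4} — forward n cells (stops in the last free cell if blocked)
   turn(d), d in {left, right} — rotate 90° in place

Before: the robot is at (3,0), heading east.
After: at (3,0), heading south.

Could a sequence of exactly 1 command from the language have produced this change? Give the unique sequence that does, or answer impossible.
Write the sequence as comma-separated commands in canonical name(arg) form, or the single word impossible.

turn(right)

key: (3,0) unchanged — the single command moves nothing
initial: at (3,0), heading east
[1] after turn(right): at (3,0), heading south
uniquely the one of 5 1-step routes that fits.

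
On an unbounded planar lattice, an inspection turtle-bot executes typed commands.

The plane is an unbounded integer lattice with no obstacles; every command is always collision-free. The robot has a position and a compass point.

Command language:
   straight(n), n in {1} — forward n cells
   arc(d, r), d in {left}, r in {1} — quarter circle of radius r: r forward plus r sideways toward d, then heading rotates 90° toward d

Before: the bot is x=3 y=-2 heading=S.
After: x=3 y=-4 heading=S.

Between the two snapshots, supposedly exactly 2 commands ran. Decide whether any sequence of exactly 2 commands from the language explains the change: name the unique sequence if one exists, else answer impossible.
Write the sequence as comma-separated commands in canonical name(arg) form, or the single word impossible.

straight(1), straight(1)

key: heading stays S — no command in the sequence turns
t0: x=3 y=-2 heading=S
t=1 straight(1) ⇒ x=3 y=-3 heading=S
t=2 straight(1) ⇒ x=3 y=-4 heading=S
all 4 alternatives checked — unique.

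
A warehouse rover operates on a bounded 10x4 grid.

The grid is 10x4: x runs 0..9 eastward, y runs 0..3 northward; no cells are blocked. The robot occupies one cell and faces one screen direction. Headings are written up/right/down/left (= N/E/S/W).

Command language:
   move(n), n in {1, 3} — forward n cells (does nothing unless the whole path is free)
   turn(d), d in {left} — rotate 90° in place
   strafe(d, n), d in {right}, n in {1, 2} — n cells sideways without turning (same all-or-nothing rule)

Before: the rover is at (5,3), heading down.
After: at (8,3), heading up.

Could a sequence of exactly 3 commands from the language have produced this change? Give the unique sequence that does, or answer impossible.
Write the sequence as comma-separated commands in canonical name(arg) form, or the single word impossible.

key: position moved to (8,3) AND the heading swung to N — translation plus rotation needed
t0: at (5,3), heading down
t=1 turn(left) ⇒ at (5,3), heading right
t=2 move(3) ⇒ at (8,3), heading right
t=3 turn(left) ⇒ at (8,3), heading up
all 125 alternatives checked — unique.

turn(left), move(3), turn(left)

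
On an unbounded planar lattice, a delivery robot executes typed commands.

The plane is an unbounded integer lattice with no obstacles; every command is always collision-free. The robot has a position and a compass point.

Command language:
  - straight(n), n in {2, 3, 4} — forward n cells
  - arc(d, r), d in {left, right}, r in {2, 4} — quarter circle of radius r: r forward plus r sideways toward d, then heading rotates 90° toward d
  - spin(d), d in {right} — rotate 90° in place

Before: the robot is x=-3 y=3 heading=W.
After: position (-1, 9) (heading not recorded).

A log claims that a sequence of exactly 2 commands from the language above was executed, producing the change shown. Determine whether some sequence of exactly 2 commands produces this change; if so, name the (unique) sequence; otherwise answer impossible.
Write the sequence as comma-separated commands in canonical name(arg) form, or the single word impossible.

arc(right, 2), arc(right, 4)

key: running arc(right, 4) before arc(right, 2) would end elsewhere — order is forced
initial: x=-3 y=3 heading=W
step 1 (arc(right, 2)): x=-5 y=5 heading=N
step 2 (arc(right, 4)): x=-1 y=9 heading=E
no rival 2-sequence matches.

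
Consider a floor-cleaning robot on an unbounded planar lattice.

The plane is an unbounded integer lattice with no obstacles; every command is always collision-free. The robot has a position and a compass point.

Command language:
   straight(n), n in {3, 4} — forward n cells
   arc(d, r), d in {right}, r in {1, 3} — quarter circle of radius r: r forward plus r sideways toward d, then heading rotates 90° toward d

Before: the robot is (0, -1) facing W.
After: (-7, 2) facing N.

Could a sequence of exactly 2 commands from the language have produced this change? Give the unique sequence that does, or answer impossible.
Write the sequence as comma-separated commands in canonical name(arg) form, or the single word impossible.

key: running arc(right, 3) before straight(4) would end elsewhere — order is forced
from: (0, -1) facing W
[1] after straight(4): (-4, -1) facing W
[2] after arc(right, 3): (-7, 2) facing N
all 16 alternatives checked — unique.

straight(4), arc(right, 3)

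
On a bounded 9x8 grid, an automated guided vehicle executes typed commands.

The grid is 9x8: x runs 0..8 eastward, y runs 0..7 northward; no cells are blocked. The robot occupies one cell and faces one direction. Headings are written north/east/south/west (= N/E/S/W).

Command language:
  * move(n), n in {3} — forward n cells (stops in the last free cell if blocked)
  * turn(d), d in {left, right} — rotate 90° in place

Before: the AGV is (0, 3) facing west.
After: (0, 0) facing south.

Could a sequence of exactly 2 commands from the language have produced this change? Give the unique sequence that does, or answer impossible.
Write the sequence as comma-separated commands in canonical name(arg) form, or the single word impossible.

turn(left), move(3)

key: running move(3) before turn(left) would end elsewhere — order is forced
begin: (0, 3) facing west
t=1 turn(left) ⇒ (0, 3) facing south
t=2 move(3) ⇒ (0, 0) facing south
no rival 2-sequence matches.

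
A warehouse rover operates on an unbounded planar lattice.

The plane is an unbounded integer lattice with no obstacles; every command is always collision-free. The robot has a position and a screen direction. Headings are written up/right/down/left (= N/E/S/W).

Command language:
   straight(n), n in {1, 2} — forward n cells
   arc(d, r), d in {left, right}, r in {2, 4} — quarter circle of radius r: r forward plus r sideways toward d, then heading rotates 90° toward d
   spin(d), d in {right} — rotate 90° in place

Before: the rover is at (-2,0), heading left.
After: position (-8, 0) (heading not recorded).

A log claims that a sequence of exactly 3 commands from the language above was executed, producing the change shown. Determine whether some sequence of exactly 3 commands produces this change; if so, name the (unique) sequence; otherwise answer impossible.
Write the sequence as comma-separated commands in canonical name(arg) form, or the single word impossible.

straight(2), straight(2), straight(2)

start: at (-2,0), heading left
[1] after straight(2): at (-4,0), heading left
[2] after straight(2): at (-6,0), heading left
[3] after straight(2): at (-8,0), heading left
uniquely the one of 343 3-step routes that fits.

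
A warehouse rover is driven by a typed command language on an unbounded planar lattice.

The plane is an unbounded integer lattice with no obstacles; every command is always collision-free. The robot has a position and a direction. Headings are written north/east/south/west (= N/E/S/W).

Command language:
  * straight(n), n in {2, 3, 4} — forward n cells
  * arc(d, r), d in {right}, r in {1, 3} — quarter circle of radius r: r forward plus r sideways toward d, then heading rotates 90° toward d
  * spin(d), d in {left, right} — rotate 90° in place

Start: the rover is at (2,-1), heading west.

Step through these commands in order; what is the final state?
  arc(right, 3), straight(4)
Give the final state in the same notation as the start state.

from: at (2,-1), heading west
t=1 arc(right, 3) ⇒ at (-1,2), heading north
t=2 straight(4) ⇒ at (-1,6), heading north

at (-1,6), heading north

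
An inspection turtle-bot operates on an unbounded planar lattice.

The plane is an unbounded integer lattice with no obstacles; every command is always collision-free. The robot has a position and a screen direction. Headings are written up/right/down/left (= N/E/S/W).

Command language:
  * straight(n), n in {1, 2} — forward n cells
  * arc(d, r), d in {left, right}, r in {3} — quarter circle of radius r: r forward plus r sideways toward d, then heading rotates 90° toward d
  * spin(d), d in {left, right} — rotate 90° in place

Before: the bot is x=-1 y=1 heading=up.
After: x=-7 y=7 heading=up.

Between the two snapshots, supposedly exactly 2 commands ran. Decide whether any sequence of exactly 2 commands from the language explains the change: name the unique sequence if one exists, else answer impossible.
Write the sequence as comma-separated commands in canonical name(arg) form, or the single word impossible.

arc(left, 3), arc(right, 3)

key: heading stays N — rotations cancel among the 2 commands
initial: x=-1 y=1 heading=up
step 1 (arc(left, 3)): x=-4 y=4 heading=left
step 2 (arc(right, 3)): x=-7 y=7 heading=up
uniquely the one of 36 2-step routes that fits.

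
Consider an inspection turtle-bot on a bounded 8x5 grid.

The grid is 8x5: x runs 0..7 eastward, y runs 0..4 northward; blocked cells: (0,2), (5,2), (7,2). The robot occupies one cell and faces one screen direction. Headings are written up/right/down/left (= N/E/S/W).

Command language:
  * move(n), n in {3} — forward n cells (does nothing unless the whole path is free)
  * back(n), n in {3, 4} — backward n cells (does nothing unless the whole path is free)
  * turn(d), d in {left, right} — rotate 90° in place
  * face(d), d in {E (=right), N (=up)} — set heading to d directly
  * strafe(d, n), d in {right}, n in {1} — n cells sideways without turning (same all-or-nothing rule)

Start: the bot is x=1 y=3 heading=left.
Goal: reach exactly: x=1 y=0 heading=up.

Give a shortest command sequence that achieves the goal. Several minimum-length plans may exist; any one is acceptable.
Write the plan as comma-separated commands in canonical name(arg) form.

face(N), back(3)

initial: x=1 y=3 heading=left
t=1 face(N) ⇒ x=1 y=3 heading=up
t=2 back(3) ⇒ x=1 y=0 heading=up
minimal: 2 command(s), checked below 2.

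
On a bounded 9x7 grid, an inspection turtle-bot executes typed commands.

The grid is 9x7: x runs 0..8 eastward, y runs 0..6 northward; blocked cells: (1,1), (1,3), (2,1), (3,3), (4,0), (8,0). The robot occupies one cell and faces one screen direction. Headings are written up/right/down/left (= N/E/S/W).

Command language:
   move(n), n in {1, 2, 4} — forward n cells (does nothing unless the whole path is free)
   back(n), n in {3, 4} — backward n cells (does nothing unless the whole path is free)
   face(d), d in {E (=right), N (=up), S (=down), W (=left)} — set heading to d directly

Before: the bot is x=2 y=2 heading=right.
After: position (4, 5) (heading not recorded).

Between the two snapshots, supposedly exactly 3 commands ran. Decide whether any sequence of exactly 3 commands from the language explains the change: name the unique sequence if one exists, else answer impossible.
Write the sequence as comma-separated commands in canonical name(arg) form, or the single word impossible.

key: running back(3) before move(2) would end elsewhere — order is forced
start: x=2 y=2 heading=right
1. move(2) → x=4 y=2 heading=right
2. face(S) → x=4 y=2 heading=down
3. back(3) → x=4 y=5 heading=down
all 729 alternatives checked — unique.

move(2), face(S), back(3)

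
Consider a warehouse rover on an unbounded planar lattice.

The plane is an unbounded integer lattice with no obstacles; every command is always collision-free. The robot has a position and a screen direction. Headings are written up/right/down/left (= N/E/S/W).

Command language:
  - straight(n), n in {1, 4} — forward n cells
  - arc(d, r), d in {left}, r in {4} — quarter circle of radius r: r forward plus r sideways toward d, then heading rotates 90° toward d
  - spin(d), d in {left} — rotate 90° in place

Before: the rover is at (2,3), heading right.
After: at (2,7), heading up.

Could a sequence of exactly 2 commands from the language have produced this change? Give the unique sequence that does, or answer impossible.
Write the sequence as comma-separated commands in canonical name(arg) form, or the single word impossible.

key: running straight(4) before spin(left) would end elsewhere — order is forced
initial: at (2,3), heading right
1. spin(left) → at (2,3), heading up
2. straight(4) → at (2,7), heading up
uniquely the one of 16 2-step routes that fits.

spin(left), straight(4)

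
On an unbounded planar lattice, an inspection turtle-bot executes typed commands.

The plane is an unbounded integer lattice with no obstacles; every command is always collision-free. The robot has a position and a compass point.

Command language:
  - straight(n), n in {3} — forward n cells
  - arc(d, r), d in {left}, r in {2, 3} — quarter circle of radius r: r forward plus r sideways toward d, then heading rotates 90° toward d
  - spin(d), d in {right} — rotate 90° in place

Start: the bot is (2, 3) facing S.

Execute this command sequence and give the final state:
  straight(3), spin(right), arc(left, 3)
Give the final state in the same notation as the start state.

from: (2, 3) facing S
step 1 (straight(3)): (2, 0) facing S
step 2 (spin(right)): (2, 0) facing W
step 3 (arc(left, 3)): (-1, -3) facing S

(-1, -3) facing S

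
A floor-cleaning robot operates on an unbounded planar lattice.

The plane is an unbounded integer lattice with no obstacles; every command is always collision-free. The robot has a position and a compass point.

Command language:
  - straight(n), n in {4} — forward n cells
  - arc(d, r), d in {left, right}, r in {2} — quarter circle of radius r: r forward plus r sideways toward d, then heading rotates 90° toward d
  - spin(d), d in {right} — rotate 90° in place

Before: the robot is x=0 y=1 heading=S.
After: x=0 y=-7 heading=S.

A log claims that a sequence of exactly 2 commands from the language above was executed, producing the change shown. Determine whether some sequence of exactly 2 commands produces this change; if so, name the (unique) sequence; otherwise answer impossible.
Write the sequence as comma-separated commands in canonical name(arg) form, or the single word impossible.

straight(4), straight(4)

key: still facing S at the end — nothing in the sequence rotates
initial: x=0 y=1 heading=S
t=1 straight(4) ⇒ x=0 y=-3 heading=S
t=2 straight(4) ⇒ x=0 y=-7 heading=S
no other 2-command option fits: unique.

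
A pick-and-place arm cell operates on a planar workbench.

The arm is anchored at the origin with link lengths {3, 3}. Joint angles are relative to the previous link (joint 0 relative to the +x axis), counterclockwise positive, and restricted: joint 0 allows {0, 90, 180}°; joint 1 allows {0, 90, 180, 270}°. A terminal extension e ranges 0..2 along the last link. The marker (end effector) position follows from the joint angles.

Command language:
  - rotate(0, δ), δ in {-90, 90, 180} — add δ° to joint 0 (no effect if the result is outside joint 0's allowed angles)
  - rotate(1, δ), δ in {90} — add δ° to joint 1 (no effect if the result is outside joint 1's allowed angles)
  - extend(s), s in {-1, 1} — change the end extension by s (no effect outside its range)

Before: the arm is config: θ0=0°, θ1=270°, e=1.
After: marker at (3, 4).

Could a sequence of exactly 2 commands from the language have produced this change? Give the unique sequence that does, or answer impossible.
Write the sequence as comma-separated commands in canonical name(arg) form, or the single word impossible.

rotate(1, 90), rotate(1, 90)

begin: config: θ0=0°, θ1=270°, e=1
step 1 (rotate(1, 90)): config: θ0=0°, θ1=0°, e=1
step 2 (rotate(1, 90)): config: θ0=0°, θ1=90°, e=1
no rival 2-sequence matches.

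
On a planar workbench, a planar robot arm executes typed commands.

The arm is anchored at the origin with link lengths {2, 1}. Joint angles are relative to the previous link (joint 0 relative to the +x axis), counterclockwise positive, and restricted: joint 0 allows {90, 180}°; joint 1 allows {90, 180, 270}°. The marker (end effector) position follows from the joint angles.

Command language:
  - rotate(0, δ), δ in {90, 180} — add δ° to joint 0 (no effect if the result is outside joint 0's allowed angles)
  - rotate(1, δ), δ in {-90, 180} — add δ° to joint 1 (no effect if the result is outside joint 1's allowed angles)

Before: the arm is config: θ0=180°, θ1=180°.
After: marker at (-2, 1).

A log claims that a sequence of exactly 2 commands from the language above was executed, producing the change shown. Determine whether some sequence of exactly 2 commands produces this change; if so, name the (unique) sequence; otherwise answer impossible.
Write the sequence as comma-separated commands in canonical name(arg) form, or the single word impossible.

key: order matters: swapping rotate(1, -90) and rotate(1, 180) lands elsewhere
t0: config: θ0=180°, θ1=180°
step 1 (rotate(1, -90)): config: θ0=180°, θ1=90°
step 2 (rotate(1, 180)): config: θ0=180°, θ1=270°
no other 2-command option fits: unique.

rotate(1, -90), rotate(1, 180)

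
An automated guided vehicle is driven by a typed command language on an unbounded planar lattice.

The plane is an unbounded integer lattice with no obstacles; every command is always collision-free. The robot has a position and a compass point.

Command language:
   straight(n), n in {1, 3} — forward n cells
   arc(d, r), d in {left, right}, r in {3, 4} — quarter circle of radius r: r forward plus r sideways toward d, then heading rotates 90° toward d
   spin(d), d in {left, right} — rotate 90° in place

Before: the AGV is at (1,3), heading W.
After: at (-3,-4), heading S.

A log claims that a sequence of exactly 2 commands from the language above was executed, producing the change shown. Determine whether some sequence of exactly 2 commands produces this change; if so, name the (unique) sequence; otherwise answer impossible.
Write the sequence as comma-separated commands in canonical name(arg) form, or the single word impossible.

key: order matters: swapping arc(left, 4) and straight(3) lands elsewhere
from: at (1,3), heading W
[1] after arc(left, 4): at (-3,-1), heading S
[2] after straight(3): at (-3,-4), heading S
uniquely the one of 64 2-step routes that fits.

arc(left, 4), straight(3)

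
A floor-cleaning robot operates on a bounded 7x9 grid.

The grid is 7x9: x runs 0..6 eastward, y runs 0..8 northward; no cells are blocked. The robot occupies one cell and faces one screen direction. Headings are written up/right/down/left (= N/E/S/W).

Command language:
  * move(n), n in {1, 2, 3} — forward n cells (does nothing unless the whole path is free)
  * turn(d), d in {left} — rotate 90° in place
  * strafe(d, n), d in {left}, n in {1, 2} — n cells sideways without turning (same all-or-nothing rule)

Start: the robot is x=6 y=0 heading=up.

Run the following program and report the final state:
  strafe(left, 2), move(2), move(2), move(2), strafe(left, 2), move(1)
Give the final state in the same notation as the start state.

from: x=6 y=0 heading=up
[1] after strafe(left, 2): x=4 y=0 heading=up
[2] after move(2): x=4 y=2 heading=up
[3] after move(2): x=4 y=4 heading=up
[4] after move(2): x=4 y=6 heading=up
[5] after strafe(left, 2): x=2 y=6 heading=up
[6] after move(1): x=2 y=7 heading=up

x=2 y=7 heading=up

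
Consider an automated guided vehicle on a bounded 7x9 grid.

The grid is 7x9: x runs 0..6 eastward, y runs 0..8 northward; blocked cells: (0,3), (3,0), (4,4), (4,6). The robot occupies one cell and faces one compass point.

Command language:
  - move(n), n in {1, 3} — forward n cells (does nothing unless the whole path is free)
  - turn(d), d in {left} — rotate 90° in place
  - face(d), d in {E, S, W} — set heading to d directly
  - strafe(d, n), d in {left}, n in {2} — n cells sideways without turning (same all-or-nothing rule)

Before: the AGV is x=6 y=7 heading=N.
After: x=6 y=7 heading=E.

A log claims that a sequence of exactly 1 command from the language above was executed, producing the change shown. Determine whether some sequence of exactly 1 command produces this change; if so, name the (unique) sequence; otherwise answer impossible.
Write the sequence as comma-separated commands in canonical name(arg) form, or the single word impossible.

face(E)

key: (6,7) unchanged — the single command moves nothing
initial: x=6 y=7 heading=N
[1] after face(E): x=6 y=7 heading=E
no rival 1-sequence matches.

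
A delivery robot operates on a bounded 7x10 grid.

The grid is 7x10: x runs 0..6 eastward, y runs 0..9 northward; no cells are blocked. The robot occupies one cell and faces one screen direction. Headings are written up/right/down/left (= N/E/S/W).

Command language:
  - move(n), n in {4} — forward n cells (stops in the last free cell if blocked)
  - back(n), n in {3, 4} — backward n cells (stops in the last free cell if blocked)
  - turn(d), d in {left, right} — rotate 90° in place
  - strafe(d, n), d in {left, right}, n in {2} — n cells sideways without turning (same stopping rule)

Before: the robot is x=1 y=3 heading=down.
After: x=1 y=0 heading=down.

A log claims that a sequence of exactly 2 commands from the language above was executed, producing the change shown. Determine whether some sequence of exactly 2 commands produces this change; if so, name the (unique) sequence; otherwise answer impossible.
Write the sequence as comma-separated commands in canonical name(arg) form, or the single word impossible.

key: still facing S at the end — nothing in the sequence rotates
start: x=1 y=3 heading=down
t=1 move(4) ⇒ x=1 y=0 heading=down
t=2 move(4) ⇒ x=1 y=0 heading=down
uniquely the one of 49 2-step routes that fits.

move(4), move(4)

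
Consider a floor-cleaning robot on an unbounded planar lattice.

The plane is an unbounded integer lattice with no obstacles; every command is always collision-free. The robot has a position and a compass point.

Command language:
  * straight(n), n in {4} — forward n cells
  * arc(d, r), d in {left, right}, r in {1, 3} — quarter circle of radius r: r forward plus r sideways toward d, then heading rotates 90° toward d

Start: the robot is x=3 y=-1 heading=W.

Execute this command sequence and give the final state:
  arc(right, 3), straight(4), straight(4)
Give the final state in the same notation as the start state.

t0: x=3 y=-1 heading=W
t=1 arc(right, 3) ⇒ x=0 y=2 heading=N
t=2 straight(4) ⇒ x=0 y=6 heading=N
t=3 straight(4) ⇒ x=0 y=10 heading=N

x=0 y=10 heading=N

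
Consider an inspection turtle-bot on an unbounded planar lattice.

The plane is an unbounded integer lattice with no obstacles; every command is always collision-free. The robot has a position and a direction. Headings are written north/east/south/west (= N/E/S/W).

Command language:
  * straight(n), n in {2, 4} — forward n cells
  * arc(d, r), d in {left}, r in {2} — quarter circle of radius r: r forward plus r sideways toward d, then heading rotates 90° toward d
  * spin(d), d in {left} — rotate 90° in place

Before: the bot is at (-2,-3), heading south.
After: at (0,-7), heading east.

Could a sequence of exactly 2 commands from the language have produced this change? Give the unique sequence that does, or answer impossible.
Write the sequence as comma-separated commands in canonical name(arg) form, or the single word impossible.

key: order matters: swapping straight(2) and arc(left, 2) lands elsewhere
start: at (-2,-3), heading south
t=1 straight(2) ⇒ at (-2,-5), heading south
t=2 arc(left, 2) ⇒ at (0,-7), heading east
uniquely the one of 16 2-step routes that fits.

straight(2), arc(left, 2)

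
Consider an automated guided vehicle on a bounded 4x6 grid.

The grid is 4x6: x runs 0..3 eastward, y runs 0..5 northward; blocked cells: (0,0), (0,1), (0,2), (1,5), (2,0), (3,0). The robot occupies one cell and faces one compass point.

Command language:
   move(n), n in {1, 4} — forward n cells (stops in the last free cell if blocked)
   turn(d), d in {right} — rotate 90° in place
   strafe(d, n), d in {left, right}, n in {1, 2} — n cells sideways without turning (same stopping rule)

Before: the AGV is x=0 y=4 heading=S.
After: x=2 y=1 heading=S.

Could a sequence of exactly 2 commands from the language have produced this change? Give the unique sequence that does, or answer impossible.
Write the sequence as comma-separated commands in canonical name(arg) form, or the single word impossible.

strafe(left, 2), move(4)

key: running move(4) before strafe(left, 2) would end elsewhere — order is forced
begin: x=0 y=4 heading=S
[1] after strafe(left, 2): x=2 y=4 heading=S
[2] after move(4): x=2 y=1 heading=S
uniquely the one of 49 2-step routes that fits.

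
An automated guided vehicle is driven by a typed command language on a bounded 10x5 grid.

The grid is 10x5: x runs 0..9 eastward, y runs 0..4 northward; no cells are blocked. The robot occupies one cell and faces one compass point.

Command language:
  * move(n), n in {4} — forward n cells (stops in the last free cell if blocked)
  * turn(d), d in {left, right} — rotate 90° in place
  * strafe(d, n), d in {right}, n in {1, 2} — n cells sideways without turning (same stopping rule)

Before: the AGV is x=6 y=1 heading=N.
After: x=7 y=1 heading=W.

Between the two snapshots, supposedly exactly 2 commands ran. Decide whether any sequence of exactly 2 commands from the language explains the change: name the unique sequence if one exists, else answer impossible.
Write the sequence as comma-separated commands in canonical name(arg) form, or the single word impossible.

key: cell and facing (now W) both changed — the 2 commands mix motion and turning
start: x=6 y=1 heading=N
t=1 strafe(right, 1) ⇒ x=7 y=1 heading=N
t=2 turn(left) ⇒ x=7 y=1 heading=W
uniquely the one of 25 2-step routes that fits.

strafe(right, 1), turn(left)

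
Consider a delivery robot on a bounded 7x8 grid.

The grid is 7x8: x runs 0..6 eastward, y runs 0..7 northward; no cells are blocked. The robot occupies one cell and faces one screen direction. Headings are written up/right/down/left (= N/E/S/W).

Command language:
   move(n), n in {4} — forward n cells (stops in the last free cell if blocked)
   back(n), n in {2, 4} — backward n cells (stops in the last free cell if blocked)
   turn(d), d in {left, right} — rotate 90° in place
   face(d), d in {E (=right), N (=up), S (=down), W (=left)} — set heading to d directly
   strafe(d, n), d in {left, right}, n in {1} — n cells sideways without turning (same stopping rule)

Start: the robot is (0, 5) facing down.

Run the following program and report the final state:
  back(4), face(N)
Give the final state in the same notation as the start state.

(0, 7) facing up

t0: (0, 5) facing down
step 1 (back(4)): (0, 7) facing down
step 2 (face(N)): (0, 7) facing up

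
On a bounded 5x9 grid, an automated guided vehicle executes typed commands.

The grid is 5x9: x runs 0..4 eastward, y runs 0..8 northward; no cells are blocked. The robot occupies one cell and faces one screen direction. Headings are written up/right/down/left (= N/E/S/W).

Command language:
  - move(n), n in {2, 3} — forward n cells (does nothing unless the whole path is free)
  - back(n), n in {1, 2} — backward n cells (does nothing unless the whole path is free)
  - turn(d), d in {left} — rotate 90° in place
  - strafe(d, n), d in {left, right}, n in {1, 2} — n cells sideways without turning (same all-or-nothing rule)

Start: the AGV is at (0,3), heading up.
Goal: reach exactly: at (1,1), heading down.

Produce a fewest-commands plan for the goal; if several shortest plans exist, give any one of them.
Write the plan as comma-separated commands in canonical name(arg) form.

strafe(right, 1), turn(left), strafe(left, 2), turn(left)

initial: at (0,3), heading up
t=1 strafe(right, 1) ⇒ at (1,3), heading up
t=2 turn(left) ⇒ at (1,3), heading left
t=3 strafe(left, 2) ⇒ at (1,1), heading left
t=4 turn(left) ⇒ at (1,1), heading down
nothing shorter than 4 reaches the goal.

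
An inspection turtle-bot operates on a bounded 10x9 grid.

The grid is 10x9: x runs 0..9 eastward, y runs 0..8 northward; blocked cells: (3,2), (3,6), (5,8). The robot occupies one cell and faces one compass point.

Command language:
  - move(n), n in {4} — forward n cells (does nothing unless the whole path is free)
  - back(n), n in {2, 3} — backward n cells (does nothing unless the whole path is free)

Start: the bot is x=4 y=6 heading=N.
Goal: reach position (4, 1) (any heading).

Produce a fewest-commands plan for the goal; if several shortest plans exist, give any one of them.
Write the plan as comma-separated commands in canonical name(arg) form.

start: x=4 y=6 heading=N
[1] after back(2): x=4 y=4 heading=N
[2] after back(3): x=4 y=1 heading=N
nothing shorter than 2 reaches the goal.

back(2), back(3)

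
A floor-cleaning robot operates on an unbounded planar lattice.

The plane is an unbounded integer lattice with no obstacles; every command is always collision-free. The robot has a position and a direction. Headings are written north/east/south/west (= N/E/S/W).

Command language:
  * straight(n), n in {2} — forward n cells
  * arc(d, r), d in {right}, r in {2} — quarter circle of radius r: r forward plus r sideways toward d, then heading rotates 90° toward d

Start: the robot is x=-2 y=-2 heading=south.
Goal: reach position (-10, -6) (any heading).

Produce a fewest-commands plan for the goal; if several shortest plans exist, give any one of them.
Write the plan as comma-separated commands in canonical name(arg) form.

straight(2), arc(right, 2), straight(2), straight(2), straight(2)

from: x=-2 y=-2 heading=south
t=1 straight(2) ⇒ x=-2 y=-4 heading=south
t=2 arc(right, 2) ⇒ x=-4 y=-6 heading=west
t=3 straight(2) ⇒ x=-6 y=-6 heading=west
t=4 straight(2) ⇒ x=-8 y=-6 heading=west
t=5 straight(2) ⇒ x=-10 y=-6 heading=west
shorter routes all fall short; 5 is best.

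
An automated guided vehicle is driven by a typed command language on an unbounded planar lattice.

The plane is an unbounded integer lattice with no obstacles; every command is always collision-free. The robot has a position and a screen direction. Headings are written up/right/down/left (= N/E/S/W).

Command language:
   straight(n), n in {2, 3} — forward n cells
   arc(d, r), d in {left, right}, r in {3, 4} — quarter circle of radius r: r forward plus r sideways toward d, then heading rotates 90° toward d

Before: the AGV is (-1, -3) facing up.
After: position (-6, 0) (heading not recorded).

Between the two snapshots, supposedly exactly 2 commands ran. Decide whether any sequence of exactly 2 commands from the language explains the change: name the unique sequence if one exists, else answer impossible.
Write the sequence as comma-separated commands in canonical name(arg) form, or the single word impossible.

arc(left, 3), straight(2)

key: order matters: swapping arc(left, 3) and straight(2) lands elsewhere
from: (-1, -3) facing up
[1] after arc(left, 3): (-4, 0) facing left
[2] after straight(2): (-6, 0) facing left
uniquely the one of 36 2-step routes that fits.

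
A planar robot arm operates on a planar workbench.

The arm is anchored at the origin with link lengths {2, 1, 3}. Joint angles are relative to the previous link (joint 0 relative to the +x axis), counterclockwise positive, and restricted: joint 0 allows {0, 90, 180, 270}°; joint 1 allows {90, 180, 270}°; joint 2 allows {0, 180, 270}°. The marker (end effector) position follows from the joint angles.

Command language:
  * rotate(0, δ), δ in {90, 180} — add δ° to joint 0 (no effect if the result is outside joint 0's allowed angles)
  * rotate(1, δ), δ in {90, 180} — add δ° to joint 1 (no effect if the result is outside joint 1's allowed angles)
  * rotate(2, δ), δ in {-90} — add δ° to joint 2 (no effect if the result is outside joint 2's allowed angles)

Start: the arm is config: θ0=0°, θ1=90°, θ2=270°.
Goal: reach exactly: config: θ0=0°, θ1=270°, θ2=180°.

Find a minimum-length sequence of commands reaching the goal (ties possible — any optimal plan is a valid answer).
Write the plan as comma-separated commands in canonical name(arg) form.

start: config: θ0=0°, θ1=90°, θ2=270°
[1] after rotate(1, 180): config: θ0=0°, θ1=270°, θ2=270°
[2] after rotate(2, -90): config: θ0=0°, θ1=270°, θ2=180°
minimal: 2 command(s), checked below 2.

rotate(1, 180), rotate(2, -90)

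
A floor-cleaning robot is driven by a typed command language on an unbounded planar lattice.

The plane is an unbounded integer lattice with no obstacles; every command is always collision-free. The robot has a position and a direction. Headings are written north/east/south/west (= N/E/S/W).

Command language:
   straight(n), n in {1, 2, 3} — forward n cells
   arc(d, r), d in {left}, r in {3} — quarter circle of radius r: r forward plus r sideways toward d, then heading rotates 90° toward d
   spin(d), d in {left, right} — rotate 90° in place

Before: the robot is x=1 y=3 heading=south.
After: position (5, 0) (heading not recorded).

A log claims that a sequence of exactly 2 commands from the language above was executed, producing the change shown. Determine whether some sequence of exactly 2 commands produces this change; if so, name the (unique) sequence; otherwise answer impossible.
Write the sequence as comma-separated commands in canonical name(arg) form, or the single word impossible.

arc(left, 3), straight(1)

key: running straight(1) before arc(left, 3) would end elsewhere — order is forced
from: x=1 y=3 heading=south
step 1 (arc(left, 3)): x=4 y=0 heading=east
step 2 (straight(1)): x=5 y=0 heading=east
all 36 alternatives checked — unique.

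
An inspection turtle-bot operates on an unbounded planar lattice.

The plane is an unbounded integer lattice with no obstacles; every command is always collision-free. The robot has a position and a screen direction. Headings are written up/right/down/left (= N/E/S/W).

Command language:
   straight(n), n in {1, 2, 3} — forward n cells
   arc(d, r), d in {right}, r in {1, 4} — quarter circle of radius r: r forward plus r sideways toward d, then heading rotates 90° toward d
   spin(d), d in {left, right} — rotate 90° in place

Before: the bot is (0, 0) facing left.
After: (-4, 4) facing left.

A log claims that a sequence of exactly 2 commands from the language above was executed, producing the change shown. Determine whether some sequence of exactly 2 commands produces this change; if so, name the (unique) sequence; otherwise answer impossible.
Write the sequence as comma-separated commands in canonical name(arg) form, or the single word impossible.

key: still facing W at the end — net rotation zero over 2 steps
initial: (0, 0) facing left
1. arc(right, 4) → (-4, 4) facing up
2. spin(left) → (-4, 4) facing left
all 49 alternatives checked — unique.

arc(right, 4), spin(left)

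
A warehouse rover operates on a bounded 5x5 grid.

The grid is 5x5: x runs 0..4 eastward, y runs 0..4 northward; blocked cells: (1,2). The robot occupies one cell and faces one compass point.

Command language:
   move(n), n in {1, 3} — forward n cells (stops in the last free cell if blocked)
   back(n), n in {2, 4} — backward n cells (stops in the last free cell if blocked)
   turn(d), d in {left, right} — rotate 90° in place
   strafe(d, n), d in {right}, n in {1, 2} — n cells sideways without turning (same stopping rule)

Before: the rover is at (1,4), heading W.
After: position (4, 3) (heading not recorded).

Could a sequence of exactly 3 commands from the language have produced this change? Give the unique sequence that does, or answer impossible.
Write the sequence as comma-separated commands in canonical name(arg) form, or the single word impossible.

back(4), turn(left), move(1)

key: running move(1) before back(4) would end elsewhere — order is forced
initial: at (1,4), heading W
step 1 (back(4)): at (4,4), heading W
step 2 (turn(left)): at (4,4), heading S
step 3 (move(1)): at (4,3), heading S
uniquely the one of 512 3-step routes that fits.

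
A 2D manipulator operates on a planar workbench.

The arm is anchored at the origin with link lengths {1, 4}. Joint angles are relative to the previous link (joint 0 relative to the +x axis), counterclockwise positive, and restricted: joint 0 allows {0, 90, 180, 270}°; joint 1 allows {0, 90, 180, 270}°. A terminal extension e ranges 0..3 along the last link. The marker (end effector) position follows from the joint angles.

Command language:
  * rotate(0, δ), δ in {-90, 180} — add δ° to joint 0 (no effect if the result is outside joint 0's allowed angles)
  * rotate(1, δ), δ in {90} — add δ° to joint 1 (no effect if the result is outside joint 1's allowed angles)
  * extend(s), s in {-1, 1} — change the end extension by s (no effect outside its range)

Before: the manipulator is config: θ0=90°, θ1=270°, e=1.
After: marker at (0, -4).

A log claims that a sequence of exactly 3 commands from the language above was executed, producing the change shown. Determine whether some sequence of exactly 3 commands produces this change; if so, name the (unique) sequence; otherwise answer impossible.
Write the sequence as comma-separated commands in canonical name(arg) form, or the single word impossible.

rotate(1, 90), rotate(1, 90), rotate(1, 90)

begin: config: θ0=90°, θ1=270°, e=1
step 1 (rotate(1, 90)): config: θ0=90°, θ1=0°, e=1
step 2 (rotate(1, 90)): config: θ0=90°, θ1=90°, e=1
step 3 (rotate(1, 90)): config: θ0=90°, θ1=180°, e=1
uniquely the one of 125 3-step routes that fits.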